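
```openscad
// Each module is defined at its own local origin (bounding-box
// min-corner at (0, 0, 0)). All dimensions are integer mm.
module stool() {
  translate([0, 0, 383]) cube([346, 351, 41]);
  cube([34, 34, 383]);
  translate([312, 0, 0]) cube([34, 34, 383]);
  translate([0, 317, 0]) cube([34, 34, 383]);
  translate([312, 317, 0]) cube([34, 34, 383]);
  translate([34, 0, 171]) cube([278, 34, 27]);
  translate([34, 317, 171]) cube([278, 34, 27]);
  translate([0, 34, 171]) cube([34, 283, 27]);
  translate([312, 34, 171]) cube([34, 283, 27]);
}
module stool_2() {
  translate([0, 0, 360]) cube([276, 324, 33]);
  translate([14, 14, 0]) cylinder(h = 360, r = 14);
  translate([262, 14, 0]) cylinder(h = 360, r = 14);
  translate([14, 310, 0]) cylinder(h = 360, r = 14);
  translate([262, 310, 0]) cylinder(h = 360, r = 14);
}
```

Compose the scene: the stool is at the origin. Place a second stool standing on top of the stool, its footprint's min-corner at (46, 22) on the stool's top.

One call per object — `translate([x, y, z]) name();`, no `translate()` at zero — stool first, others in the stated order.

stool();
translate([46, 22, 424]) stool_2();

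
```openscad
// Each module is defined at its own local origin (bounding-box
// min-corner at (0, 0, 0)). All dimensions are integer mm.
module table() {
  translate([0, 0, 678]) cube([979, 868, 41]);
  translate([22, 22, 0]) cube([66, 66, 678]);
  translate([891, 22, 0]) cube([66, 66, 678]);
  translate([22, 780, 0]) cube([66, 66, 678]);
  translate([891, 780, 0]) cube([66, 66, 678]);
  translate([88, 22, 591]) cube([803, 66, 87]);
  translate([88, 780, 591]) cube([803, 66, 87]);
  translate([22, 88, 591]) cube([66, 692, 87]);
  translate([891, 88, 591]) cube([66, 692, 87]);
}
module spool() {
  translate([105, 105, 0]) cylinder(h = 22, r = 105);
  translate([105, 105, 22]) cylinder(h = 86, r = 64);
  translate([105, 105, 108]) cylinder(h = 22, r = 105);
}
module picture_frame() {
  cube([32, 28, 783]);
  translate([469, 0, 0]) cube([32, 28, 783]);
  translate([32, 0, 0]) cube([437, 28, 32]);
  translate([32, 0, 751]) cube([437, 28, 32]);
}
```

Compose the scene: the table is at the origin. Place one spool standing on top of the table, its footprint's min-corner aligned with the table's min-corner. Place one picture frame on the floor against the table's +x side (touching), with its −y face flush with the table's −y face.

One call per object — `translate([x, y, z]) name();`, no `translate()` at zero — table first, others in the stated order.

table();
translate([0, 0, 719]) spool();
translate([979, 0, 0]) picture_frame();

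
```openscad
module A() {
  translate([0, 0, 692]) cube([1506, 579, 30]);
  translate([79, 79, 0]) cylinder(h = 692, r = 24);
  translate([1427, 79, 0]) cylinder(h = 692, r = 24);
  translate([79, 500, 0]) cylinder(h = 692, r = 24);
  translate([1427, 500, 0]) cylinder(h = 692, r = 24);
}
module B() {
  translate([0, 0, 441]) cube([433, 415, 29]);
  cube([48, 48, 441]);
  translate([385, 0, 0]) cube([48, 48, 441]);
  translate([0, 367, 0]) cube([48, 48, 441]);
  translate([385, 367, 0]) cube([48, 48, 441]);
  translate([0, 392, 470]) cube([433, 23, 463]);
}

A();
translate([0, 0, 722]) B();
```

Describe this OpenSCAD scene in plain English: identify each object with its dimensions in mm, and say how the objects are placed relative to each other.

A is a table: top 1506 mm (x) × 579 mm (y), 30 mm thick, upper face at z = 722 mm, on four round legs of 48 mm diameter, each leg's bounding box inset 55 mm from the nearest pair of top edges, running from z = 0 to the bottom of the top.

B is a chair. The seat is a 433×415×29 mm slab with its top at z = 470 mm, on four 48×48 mm corner legs (flush with the seat edges, standing on z = 0). A flat backrest 23 mm thick, 463 mm tall, spans the full seat width and rises from the seat top along its +y edge, rear face flush with the rear of the seat.

The chair is on top of the table.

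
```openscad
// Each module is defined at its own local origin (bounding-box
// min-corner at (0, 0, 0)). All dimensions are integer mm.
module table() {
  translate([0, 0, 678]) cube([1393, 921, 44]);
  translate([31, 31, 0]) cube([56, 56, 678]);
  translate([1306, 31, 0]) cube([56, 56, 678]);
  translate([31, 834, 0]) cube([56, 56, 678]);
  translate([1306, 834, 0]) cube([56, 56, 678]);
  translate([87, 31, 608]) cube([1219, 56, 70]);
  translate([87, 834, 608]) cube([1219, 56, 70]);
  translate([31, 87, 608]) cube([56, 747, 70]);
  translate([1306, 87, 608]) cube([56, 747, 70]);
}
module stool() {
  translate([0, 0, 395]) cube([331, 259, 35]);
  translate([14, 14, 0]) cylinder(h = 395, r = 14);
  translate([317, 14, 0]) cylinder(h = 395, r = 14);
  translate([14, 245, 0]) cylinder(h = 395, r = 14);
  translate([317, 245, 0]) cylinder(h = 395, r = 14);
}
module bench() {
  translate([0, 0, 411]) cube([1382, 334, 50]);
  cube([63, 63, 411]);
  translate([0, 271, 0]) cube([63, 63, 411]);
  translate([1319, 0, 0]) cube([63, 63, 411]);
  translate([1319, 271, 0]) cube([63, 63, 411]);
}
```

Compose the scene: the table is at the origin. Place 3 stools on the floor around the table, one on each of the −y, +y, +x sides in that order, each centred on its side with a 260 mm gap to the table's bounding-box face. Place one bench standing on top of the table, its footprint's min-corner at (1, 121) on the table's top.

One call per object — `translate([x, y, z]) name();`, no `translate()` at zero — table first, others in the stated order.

table();
translate([531, -519, 0]) stool();
translate([531, 1181, 0]) stool();
translate([1653, 331, 0]) stool();
translate([1, 121, 722]) bench();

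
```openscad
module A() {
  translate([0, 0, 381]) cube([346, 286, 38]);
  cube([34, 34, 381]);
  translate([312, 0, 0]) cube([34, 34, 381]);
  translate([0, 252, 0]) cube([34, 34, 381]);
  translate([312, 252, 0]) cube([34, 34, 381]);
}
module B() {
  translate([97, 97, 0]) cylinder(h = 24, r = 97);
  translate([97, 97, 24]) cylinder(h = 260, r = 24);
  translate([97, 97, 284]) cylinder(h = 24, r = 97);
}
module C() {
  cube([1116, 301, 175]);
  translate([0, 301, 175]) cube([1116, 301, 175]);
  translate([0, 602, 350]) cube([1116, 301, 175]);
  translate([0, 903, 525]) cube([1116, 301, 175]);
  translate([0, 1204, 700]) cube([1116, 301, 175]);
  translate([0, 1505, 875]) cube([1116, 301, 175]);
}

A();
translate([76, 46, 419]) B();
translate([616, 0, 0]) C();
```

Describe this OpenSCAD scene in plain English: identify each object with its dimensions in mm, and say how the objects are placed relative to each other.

A is a simple wooden stool: a rectangular seat 346 mm (x) by 286 mm (y), 38 mm thick, top face at z = 419 mm, on four square legs, each 34×34 mm in cross-section. The legs rest on z = 0, each flush with a corner of the seat.

B is a spool: two coaxial disc flanges of radius 97 mm and thickness 24 mm, joined by a core cylinder of radius 24 mm and height 260 mm. The lower flange rests on z = 0 and the three cylinders share a vertical axis.

C is a run of 6 identical solid stair steps. Each tread is 1116×301 mm and each step block is 175 mm high. Step 1 rests on the floor; step k is offset from step 1 by (k−1)×301 mm in y and (k−1)×175 mm in z.

The spool is on top of the stool, centred. The staircase is on the floor beside the stool on its +x side.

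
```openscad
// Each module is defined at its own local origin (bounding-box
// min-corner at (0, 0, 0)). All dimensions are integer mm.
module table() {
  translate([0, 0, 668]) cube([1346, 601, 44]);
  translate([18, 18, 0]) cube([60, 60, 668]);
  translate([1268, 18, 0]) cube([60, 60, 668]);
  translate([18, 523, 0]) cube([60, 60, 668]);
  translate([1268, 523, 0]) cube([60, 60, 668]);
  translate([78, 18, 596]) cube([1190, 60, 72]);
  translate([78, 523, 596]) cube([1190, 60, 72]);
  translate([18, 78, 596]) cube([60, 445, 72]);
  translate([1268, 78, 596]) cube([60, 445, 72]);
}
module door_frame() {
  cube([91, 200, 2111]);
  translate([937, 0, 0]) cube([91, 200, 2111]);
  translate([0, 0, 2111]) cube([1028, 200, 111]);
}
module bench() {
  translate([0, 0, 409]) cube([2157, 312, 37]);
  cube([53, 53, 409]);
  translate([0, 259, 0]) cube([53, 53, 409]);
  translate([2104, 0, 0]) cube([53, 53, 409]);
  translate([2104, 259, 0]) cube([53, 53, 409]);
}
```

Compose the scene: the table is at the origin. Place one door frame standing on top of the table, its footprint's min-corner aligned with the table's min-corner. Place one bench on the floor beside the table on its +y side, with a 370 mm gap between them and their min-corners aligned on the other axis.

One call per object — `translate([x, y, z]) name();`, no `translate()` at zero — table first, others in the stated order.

table();
translate([0, 0, 712]) door_frame();
translate([0, 971, 0]) bench();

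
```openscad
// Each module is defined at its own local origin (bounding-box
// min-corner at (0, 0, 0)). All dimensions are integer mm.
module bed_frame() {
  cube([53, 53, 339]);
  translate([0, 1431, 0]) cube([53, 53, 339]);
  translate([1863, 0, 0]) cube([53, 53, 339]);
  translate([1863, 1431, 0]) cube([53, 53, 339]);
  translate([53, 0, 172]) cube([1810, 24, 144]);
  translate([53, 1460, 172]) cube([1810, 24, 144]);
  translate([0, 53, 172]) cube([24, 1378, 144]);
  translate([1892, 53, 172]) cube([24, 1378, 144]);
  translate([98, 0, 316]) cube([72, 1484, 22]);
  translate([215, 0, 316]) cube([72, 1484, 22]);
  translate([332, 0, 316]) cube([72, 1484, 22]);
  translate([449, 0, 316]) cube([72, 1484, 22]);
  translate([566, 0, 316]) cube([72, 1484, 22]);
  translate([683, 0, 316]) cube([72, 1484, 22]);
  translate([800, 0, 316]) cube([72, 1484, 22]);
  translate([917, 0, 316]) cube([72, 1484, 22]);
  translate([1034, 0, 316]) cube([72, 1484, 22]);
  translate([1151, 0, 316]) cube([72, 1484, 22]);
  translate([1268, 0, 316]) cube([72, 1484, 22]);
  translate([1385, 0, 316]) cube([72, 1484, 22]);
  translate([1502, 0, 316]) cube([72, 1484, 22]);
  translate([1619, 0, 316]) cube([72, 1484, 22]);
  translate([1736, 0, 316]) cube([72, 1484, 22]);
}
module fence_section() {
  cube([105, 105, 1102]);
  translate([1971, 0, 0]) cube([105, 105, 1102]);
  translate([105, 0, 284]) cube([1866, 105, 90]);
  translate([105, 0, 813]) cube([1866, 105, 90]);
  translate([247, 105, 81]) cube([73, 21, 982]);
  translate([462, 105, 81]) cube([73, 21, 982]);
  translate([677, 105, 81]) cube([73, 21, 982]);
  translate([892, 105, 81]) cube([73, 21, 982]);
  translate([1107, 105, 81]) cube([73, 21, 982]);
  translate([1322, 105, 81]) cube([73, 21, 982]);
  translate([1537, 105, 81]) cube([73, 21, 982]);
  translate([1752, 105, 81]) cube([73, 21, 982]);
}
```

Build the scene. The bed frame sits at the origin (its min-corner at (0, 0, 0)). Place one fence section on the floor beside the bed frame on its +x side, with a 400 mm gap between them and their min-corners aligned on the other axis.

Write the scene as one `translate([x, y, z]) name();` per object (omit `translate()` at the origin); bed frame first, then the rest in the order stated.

bed_frame();
translate([2316, 0, 0]) fence_section();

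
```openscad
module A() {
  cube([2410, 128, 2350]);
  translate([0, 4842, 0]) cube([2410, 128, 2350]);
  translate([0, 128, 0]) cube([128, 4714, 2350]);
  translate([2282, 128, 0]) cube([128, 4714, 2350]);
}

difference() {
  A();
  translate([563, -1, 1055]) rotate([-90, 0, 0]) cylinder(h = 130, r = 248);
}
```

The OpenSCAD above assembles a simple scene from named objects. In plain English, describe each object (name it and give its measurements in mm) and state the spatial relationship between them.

A is the wall frame of a small rectangular building: four walls, each 2350 mm tall and 128 mm thick, enclosing a footprint 2410 mm (x) by 4970 mm (y) outside-to-outside, with no floor or roof. The front and back walls (the −y and +y sides) span the full width; the two side walls fit between them.

The house frame has a circular hole of radius 248 mm through its front wall, centred at (x = 563, z = 1055).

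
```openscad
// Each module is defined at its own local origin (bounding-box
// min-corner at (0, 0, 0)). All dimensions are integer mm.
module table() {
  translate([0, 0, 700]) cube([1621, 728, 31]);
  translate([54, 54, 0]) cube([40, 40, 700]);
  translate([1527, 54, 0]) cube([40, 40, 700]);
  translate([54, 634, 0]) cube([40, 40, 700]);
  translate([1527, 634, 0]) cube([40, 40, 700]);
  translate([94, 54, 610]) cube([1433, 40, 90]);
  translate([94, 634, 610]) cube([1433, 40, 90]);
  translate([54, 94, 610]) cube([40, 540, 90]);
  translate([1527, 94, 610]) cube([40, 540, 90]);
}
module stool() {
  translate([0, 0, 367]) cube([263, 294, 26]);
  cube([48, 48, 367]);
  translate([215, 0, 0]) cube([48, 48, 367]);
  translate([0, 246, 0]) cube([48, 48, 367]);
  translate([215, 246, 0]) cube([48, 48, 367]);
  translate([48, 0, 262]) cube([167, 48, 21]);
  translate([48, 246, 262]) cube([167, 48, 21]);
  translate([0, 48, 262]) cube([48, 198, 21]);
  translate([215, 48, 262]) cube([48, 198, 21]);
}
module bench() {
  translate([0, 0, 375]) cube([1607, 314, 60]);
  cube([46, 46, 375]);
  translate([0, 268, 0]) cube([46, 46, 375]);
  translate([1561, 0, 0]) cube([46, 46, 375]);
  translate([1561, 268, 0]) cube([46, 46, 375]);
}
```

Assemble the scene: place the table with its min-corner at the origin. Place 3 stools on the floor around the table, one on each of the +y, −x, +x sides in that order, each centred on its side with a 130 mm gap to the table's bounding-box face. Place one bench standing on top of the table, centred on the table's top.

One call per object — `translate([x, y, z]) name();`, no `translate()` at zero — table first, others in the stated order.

table();
translate([679, 858, 0]) stool();
translate([-393, 217, 0]) stool();
translate([1751, 217, 0]) stool();
translate([7, 207, 731]) bench();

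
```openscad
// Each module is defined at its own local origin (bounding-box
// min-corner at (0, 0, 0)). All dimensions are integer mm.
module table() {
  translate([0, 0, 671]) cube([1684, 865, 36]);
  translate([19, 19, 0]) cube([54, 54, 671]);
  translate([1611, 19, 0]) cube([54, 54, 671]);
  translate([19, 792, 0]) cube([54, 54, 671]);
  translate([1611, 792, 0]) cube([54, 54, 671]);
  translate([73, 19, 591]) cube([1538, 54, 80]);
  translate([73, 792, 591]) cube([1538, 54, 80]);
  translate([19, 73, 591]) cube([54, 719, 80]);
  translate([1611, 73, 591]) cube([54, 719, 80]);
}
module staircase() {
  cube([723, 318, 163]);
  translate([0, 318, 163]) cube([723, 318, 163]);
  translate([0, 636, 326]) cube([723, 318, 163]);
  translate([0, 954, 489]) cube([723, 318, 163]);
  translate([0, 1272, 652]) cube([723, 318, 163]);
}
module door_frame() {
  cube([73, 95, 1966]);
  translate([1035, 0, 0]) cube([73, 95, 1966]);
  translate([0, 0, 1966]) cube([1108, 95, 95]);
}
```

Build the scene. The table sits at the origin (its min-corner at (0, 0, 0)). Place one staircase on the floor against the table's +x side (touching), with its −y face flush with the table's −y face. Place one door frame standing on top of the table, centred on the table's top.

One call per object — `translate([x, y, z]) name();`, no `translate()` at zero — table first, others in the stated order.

table();
translate([1684, 0, 0]) staircase();
translate([288, 385, 707]) door_frame();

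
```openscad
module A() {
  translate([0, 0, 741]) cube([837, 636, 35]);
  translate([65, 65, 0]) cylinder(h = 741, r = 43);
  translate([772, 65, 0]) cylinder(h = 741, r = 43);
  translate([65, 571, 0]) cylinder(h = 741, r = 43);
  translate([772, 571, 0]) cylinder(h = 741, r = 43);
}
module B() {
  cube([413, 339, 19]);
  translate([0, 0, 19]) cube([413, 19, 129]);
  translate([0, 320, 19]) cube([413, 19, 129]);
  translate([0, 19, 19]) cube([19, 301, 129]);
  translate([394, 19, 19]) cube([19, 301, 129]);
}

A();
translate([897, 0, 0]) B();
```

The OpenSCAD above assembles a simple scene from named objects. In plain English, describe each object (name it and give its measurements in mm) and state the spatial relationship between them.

A is a rectangular dining table. The top is 837×636×35 mm with its upper surface at z = 776 mm. It stands on four round legs of 86 mm diameter, each leg's bounding box inset 22 mm from the nearest pair of top edges, running from the floor to the underside of the top.

B is an open-topped rectangular box: outside dimensions 413×339×148 mm, with a uniform wall and base thickness of 19 mm. The base is a full 413×339 slab on the floor; four walls sit on top of the base. The front and back walls (the −y and +y sides) span the full width; the two side walls fit between them.

The open box is on the floor beside the table on its +x side.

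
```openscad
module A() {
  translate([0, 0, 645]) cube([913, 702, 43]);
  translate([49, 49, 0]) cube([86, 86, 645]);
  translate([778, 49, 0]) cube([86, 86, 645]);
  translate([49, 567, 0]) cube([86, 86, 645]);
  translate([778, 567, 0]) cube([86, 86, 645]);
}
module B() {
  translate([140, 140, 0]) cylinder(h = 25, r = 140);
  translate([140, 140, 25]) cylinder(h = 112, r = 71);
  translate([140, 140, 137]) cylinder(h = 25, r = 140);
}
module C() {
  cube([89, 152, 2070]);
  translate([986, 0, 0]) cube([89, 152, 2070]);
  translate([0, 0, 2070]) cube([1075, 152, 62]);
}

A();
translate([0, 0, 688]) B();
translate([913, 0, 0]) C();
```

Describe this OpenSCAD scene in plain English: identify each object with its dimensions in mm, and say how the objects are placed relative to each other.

A is a rectangular dining table. The top is 913×702×43 mm with its upper surface at z = 688 mm. It stands on four 86×86 mm square legs, each inset 49 mm from the nearest pair of top edges, running from the floor to the underside of the top.

B is a spool: two coaxial disc flanges of radius 140 mm and thickness 25 mm, joined by a core cylinder of radius 71 mm and height 112 mm. The lower flange rests on z = 0 and the three cylinders share a vertical axis.

C is a door frame. The clear opening is 897 mm wide and 2070 mm high. Two 89 mm wide jambs, 152 mm deep, stand either side of the opening from the floor to the top of the opening. A 62 mm thick head sits across the top of both jambs, spanning the full outside width of the frame.

The spool is on top of the table. The door frame is against the table's +x side, with their −y faces flush.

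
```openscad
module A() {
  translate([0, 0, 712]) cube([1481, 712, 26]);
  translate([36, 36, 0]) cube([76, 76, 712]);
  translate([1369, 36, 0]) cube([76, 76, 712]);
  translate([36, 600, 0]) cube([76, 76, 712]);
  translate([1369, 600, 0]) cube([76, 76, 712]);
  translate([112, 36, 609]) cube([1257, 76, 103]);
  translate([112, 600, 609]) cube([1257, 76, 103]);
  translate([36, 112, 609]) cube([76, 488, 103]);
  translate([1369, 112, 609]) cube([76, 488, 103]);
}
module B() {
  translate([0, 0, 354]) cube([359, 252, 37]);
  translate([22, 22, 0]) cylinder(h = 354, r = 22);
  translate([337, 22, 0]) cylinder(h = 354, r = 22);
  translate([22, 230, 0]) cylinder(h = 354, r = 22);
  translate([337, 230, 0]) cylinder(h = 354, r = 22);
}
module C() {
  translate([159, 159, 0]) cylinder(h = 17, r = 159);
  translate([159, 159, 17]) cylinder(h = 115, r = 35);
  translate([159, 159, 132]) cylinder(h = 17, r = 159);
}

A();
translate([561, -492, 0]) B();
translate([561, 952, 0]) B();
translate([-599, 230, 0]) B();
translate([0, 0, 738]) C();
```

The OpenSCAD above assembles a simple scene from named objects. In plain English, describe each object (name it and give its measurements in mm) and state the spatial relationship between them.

A is a table with a 1481×712 mm rectangular top, 26 mm thick, top surface at z = 738 mm, supported by four 76×76 mm square legs, each inset 36 mm from the nearest pair of top edges, running from the floor. Four apron rails, 76 mm thick and 103 mm tall, run between adjacent legs with their top edges flush with the underside of the top and their outer faces flush with the legs' outer faces.

B is a four-legged stool. The seat is a 359×252×37 mm slab whose top surface is at z = 391 mm; four round legs, each 44 mm in diameter, run from the floor (z = 0) to the underside of the seat, each leg's axis is inset half a diameter from the nearest pair of seat edges (so the leg's bounding box is flush with the corner).

C is a spool: two coaxial disc flanges of radius 159 mm and thickness 17 mm, joined by a core cylinder of radius 35 mm and height 115 mm. The lower flange rests on z = 0 and the three cylinders share a vertical axis.

Three stools sit around the table at the −y, +y, −x sides. The spool is on top of the table.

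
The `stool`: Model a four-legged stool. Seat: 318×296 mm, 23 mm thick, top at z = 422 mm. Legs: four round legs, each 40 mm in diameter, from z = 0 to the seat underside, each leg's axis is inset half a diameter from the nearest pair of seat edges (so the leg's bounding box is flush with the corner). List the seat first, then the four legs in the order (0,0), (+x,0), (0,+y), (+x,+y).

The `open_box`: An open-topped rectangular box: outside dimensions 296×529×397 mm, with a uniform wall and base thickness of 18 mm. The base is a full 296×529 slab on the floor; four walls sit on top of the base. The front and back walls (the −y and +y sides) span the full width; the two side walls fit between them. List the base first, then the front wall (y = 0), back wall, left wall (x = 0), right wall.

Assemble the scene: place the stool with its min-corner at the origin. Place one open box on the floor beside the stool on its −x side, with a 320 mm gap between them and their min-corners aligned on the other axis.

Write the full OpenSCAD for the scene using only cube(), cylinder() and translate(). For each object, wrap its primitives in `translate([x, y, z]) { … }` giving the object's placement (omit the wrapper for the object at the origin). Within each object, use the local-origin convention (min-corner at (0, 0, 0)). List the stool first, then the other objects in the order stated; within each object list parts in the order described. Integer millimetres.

translate([0, 0, 399]) cube([318, 296, 23]);
translate([20, 20, 0]) cylinder(h = 399, r = 20);
translate([298, 20, 0]) cylinder(h = 399, r = 20);
translate([20, 276, 0]) cylinder(h = 399, r = 20);
translate([298, 276, 0]) cylinder(h = 399, r = 20);
translate([-616, 0, 0]) {
  cube([296, 529, 18]);
  translate([0, 0, 18]) cube([296, 18, 379]);
  translate([0, 511, 18]) cube([296, 18, 379]);
  translate([0, 18, 18]) cube([18, 493, 379]);
  translate([278, 18, 18]) cube([18, 493, 379]);
}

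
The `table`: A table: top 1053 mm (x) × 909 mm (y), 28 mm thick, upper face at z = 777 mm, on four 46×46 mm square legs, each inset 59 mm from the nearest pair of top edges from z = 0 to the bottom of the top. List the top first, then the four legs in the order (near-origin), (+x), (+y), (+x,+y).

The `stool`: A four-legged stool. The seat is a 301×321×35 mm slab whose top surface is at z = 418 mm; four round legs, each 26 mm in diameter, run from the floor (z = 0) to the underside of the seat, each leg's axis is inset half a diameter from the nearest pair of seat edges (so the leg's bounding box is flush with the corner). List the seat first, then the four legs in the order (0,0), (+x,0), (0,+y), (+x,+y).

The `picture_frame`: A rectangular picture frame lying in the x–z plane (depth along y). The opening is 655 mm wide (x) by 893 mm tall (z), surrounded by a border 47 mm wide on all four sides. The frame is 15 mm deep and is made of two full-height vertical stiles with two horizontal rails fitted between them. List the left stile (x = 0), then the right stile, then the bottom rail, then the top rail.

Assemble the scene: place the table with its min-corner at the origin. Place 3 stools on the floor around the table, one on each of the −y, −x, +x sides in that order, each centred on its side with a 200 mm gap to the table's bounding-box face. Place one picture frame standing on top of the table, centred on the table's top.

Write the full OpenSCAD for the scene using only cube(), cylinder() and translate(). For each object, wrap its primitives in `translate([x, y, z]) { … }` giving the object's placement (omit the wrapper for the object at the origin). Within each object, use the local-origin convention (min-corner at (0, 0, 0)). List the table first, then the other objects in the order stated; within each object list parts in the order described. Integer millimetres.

translate([0, 0, 749]) cube([1053, 909, 28]);
translate([59, 59, 0]) cube([46, 46, 749]);
translate([948, 59, 0]) cube([46, 46, 749]);
translate([59, 804, 0]) cube([46, 46, 749]);
translate([948, 804, 0]) cube([46, 46, 749]);
translate([376, -521, 0]) {
  translate([0, 0, 383]) cube([301, 321, 35]);
  translate([13, 13, 0]) cylinder(h = 383, r = 13);
  translate([288, 13, 0]) cylinder(h = 383, r = 13);
  translate([13, 308, 0]) cylinder(h = 383, r = 13);
  translate([288, 308, 0]) cylinder(h = 383, r = 13);
}
translate([-501, 294, 0]) {
  translate([0, 0, 383]) cube([301, 321, 35]);
  translate([13, 13, 0]) cylinder(h = 383, r = 13);
  translate([288, 13, 0]) cylinder(h = 383, r = 13);
  translate([13, 308, 0]) cylinder(h = 383, r = 13);
  translate([288, 308, 0]) cylinder(h = 383, r = 13);
}
translate([1253, 294, 0]) {
  translate([0, 0, 383]) cube([301, 321, 35]);
  translate([13, 13, 0]) cylinder(h = 383, r = 13);
  translate([288, 13, 0]) cylinder(h = 383, r = 13);
  translate([13, 308, 0]) cylinder(h = 383, r = 13);
  translate([288, 308, 0]) cylinder(h = 383, r = 13);
}
translate([152, 447, 777]) {
  cube([47, 15, 987]);
  translate([702, 0, 0]) cube([47, 15, 987]);
  translate([47, 0, 0]) cube([655, 15, 47]);
  translate([47, 0, 940]) cube([655, 15, 47]);
}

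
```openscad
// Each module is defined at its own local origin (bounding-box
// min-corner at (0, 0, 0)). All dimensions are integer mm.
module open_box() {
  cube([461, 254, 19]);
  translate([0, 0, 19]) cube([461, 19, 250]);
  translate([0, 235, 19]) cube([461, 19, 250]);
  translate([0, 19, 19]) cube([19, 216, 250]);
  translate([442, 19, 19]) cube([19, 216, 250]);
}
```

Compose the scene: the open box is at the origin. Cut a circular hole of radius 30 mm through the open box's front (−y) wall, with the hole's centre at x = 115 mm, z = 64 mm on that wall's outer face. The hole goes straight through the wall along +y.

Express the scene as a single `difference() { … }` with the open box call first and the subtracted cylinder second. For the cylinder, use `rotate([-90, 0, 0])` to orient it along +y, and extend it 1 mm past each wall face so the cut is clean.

difference() {
  open_box();
  translate([115, -1, 64]) rotate([-90, 0, 0]) cylinder(h = 21, r = 30);
}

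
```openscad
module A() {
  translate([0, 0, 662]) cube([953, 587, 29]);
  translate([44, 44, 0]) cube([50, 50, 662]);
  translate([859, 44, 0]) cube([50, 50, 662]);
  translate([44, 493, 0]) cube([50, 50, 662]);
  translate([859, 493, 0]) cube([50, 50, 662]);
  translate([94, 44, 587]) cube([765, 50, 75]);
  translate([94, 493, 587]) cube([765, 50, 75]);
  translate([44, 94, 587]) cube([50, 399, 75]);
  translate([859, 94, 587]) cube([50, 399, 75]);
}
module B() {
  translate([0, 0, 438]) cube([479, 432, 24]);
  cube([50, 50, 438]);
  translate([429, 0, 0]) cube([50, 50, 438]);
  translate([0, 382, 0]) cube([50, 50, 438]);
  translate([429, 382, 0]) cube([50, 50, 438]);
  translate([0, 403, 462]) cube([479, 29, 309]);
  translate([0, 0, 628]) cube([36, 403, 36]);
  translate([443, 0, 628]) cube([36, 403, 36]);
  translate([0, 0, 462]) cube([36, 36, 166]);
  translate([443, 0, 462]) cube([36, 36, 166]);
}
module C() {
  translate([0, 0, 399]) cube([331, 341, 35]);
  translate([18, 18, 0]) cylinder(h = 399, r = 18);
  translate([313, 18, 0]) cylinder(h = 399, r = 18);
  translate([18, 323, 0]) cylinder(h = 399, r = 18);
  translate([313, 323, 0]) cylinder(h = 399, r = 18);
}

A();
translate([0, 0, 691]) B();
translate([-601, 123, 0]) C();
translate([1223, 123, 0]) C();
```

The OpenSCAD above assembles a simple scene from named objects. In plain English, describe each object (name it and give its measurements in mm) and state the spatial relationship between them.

A is a table: top 953 mm (x) × 587 mm (y), 29 mm thick, upper face at z = 691 mm, on four 50×50 mm square legs, each inset 44 mm from the nearest pair of top edges, running from z = 0 to the bottom of the top. Four apron rails, 50 mm thick and 75 mm tall, run between adjacent legs with their top edges flush with the underside of the top and their outer faces flush with the legs' outer faces.

B is a chair: 479×432 mm seat, 24 mm thick, top at z = 462 mm, on four 50 mm square corner legs flush with the seat edges. A 29 mm thick backrest slab spans the full seat width, extending 309 mm above the seat top, its back face flush with the seat's +y edge. Two armrests of 36×36 mm section run along each side from the seat's front edge to the front of the backrest, top faces 202 mm above the seat top and outer faces flush with the seat's x-edges; a 36×36 mm post under the front of each armrest stands on the seat at the front corner.

C is a simple wooden stool: a rectangular seat 331 mm (x) by 341 mm (y), 35 mm thick, top face at z = 434 mm, on four round legs, each 36 mm in diameter. The legs rest on z = 0, each leg's axis is inset half a diameter from the nearest pair of seat edges (so the leg's bounding box is flush with the corner).

The chair is on top of the table. Two stools sit around the table at the −x, +x sides.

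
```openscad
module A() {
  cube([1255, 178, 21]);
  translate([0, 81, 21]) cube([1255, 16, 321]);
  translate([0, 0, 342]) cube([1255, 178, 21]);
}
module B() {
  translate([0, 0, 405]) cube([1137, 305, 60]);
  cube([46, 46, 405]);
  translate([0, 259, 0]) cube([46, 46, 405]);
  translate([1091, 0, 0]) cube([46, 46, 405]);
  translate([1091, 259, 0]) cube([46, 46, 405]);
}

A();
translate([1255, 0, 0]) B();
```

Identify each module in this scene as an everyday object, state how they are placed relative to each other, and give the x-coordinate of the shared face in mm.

The I-beam's +x face and the bench's −x face are both at x = 1255 mm.

A is an I-beam. B is a bench. The bench is against the I-beam's +x side, with their −y faces flush. The x-coordinate of the shared face is 1255 mm.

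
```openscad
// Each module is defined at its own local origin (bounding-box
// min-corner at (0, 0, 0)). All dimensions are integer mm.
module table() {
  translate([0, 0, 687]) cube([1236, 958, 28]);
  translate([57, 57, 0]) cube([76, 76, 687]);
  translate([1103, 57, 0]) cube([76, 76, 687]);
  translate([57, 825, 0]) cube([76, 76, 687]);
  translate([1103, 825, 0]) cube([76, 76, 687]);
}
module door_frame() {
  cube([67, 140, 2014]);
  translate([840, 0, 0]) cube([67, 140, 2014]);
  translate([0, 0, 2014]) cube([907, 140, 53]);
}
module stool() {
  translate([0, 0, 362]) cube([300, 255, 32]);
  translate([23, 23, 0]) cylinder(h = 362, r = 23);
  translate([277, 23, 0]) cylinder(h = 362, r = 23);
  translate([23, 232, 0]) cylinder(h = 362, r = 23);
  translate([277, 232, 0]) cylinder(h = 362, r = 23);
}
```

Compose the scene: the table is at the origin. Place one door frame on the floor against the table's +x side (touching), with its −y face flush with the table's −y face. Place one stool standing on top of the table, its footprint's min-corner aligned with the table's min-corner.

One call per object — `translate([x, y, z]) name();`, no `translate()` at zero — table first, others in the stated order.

table();
translate([1236, 0, 0]) door_frame();
translate([0, 0, 715]) stool();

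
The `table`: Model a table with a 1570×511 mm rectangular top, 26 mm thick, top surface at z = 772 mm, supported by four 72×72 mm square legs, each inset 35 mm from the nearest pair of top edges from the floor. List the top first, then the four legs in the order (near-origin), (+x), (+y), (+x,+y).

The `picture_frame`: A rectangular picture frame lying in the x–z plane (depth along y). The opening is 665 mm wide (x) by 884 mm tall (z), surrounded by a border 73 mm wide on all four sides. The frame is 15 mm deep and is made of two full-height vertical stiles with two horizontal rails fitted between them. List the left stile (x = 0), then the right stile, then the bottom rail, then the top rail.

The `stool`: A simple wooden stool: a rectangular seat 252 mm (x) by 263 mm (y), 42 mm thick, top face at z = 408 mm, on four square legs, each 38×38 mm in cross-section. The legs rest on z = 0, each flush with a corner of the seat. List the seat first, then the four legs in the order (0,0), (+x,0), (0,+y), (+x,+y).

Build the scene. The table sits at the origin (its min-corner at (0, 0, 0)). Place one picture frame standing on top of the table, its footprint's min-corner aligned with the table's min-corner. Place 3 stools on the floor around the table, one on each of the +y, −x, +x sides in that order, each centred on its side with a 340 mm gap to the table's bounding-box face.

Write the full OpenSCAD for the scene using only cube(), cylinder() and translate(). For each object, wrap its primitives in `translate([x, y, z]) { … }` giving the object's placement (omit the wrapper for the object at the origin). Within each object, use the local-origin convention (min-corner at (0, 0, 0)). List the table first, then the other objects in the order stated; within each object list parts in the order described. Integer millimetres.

translate([0, 0, 746]) cube([1570, 511, 26]);
translate([35, 35, 0]) cube([72, 72, 746]);
translate([1463, 35, 0]) cube([72, 72, 746]);
translate([35, 404, 0]) cube([72, 72, 746]);
translate([1463, 404, 0]) cube([72, 72, 746]);
translate([0, 0, 772]) {
  cube([73, 15, 1030]);
  translate([738, 0, 0]) cube([73, 15, 1030]);
  translate([73, 0, 0]) cube([665, 15, 73]);
  translate([73, 0, 957]) cube([665, 15, 73]);
}
translate([659, 851, 0]) {
  translate([0, 0, 366]) cube([252, 263, 42]);
  cube([38, 38, 366]);
  translate([214, 0, 0]) cube([38, 38, 366]);
  translate([0, 225, 0]) cube([38, 38, 366]);
  translate([214, 225, 0]) cube([38, 38, 366]);
}
translate([-592, 124, 0]) {
  translate([0, 0, 366]) cube([252, 263, 42]);
  cube([38, 38, 366]);
  translate([214, 0, 0]) cube([38, 38, 366]);
  translate([0, 225, 0]) cube([38, 38, 366]);
  translate([214, 225, 0]) cube([38, 38, 366]);
}
translate([1910, 124, 0]) {
  translate([0, 0, 366]) cube([252, 263, 42]);
  cube([38, 38, 366]);
  translate([214, 0, 0]) cube([38, 38, 366]);
  translate([0, 225, 0]) cube([38, 38, 366]);
  translate([214, 225, 0]) cube([38, 38, 366]);
}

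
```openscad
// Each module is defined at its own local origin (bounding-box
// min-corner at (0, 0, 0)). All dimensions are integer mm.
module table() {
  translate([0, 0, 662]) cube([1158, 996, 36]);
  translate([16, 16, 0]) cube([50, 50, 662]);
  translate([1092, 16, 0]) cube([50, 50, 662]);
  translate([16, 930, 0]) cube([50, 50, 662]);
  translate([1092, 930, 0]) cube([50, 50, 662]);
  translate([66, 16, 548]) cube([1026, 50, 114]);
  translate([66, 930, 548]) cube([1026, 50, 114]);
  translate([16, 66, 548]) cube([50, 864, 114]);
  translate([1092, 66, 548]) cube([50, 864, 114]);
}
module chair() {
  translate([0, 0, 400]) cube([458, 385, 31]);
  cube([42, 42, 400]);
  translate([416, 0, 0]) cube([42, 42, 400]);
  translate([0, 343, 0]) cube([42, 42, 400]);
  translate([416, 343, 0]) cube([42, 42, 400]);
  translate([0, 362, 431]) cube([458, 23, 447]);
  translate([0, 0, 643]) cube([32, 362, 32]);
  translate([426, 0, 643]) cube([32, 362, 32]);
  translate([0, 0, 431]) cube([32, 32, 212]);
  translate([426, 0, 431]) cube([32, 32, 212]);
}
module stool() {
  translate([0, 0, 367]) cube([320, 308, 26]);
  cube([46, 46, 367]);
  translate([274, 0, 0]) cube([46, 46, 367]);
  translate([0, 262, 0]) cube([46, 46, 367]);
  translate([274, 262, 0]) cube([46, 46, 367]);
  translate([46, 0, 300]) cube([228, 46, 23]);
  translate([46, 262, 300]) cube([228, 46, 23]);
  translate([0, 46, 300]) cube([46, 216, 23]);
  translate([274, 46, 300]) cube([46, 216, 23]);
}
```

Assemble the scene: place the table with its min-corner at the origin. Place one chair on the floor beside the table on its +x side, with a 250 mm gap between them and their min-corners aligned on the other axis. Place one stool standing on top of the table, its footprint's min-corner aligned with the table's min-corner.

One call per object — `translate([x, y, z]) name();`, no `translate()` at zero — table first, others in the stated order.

table();
translate([1408, 0, 0]) chair();
translate([0, 0, 698]) stool();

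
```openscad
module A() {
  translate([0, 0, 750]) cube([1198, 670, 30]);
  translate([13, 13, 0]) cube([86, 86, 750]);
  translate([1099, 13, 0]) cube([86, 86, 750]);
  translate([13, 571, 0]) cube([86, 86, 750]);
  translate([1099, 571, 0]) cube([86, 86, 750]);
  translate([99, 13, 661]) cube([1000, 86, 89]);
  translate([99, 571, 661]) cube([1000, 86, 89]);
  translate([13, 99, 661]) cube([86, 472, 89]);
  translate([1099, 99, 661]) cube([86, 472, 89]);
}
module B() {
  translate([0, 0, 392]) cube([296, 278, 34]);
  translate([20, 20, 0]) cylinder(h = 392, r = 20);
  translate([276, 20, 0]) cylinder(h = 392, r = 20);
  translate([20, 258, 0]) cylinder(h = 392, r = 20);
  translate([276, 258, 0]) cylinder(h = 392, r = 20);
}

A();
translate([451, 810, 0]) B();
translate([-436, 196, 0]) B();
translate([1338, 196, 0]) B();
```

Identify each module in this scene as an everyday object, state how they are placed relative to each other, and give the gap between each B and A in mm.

Each stool's nearest face is 140 mm from the table's bounding box.

A is a table. B is a stool. Three stools sit around the table at the +y, −x, +x sides. The gap between each stool and the table is 140 mm.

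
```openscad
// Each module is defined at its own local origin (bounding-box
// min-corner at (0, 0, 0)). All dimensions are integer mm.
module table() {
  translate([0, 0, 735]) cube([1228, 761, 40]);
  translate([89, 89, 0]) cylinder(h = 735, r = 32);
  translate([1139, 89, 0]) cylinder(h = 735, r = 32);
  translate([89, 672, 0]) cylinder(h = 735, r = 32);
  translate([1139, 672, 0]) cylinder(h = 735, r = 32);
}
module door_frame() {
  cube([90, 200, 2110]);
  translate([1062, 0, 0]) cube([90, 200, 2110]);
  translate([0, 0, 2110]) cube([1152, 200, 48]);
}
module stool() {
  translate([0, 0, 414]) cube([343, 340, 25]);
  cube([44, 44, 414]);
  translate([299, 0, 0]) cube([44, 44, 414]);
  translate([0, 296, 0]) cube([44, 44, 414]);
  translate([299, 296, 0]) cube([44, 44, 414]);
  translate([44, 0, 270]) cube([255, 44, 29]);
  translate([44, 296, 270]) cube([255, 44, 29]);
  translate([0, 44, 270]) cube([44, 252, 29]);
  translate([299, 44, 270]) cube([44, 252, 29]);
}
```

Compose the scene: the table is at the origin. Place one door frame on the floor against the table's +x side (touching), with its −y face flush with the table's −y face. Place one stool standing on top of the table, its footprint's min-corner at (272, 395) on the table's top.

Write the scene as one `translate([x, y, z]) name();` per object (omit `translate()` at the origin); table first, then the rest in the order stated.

table();
translate([1228, 0, 0]) door_frame();
translate([272, 395, 775]) stool();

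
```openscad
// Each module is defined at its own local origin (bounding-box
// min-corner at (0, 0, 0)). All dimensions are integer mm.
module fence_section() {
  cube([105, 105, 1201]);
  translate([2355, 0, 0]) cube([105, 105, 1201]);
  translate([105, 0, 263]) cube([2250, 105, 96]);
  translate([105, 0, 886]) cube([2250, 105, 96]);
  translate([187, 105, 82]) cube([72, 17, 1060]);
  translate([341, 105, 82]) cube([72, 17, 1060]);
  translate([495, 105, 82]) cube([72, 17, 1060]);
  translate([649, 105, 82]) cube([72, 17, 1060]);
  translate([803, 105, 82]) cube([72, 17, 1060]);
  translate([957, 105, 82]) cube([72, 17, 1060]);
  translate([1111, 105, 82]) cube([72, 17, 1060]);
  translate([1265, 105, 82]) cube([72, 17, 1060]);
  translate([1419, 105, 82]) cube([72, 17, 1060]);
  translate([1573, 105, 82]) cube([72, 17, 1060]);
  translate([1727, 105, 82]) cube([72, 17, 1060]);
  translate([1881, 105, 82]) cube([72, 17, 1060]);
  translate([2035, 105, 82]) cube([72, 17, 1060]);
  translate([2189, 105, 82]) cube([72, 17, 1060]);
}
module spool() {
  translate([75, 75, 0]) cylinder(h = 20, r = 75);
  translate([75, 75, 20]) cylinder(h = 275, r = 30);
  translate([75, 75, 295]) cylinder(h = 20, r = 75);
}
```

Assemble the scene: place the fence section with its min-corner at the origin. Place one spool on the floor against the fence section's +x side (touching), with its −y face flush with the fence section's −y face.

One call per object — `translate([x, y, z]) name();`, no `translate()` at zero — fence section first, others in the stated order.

fence_section();
translate([2460, 0, 0]) spool();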